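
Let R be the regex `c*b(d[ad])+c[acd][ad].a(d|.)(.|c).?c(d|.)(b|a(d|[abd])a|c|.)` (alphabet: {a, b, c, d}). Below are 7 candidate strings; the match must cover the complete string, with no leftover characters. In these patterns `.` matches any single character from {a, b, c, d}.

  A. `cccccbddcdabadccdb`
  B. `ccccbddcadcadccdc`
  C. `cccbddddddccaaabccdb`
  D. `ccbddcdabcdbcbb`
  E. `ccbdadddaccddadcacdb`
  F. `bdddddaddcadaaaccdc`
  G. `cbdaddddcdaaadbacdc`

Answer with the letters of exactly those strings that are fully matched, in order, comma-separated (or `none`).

A → match
B → match
C → match
D → no match
E → match
F → match
G → match

A, B, C, E, F, G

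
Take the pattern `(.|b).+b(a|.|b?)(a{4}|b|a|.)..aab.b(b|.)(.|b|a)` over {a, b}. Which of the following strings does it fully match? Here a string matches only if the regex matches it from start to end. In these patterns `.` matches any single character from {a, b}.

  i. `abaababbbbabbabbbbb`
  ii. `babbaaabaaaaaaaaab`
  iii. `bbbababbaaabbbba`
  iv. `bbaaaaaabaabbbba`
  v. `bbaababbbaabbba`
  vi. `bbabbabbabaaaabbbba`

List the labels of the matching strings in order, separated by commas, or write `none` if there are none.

iii, vi

i → no match
ii → no match
iii → match
iv → no match
v → no match
vi → match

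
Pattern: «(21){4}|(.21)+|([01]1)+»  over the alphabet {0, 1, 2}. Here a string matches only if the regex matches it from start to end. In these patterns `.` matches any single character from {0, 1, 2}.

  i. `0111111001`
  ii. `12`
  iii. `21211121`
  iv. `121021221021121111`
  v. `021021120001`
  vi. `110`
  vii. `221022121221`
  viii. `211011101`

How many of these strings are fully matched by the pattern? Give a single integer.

i → no match
ii → no match
iii → no match
iv → no match
v → no match
vi → no match
vii → no match
viii → no match
Total matched: 0

0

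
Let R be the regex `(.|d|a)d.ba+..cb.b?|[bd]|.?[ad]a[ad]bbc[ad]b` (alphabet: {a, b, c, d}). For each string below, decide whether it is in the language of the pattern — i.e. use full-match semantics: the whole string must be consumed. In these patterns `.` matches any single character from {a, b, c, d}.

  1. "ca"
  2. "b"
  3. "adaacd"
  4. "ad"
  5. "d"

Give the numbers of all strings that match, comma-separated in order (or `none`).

2, 5

1 → no match
2 → match
3 → no match
4 → no match
5 → match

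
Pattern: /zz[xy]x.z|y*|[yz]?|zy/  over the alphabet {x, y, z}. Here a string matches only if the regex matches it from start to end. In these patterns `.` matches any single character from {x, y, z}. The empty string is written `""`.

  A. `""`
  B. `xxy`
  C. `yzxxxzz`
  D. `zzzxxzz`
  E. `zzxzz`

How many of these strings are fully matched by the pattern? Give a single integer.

A → match
B → no match
C → no match
D → no match
E → no match
Total matched: 1

1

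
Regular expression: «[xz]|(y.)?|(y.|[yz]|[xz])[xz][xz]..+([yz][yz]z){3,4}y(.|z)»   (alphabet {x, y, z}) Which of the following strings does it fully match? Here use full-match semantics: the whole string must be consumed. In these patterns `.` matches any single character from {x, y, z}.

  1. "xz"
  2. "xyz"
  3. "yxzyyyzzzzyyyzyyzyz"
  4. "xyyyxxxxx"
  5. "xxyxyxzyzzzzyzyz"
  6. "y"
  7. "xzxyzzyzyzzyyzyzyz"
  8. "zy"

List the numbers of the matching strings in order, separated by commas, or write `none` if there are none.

1. "xz" → no match
2. "xyz" → no match
3 → no match
4. "xyyyxxxxx" → no match
5 → no match
6. "y" → no match
7 → no match
8. "zy" → no match

none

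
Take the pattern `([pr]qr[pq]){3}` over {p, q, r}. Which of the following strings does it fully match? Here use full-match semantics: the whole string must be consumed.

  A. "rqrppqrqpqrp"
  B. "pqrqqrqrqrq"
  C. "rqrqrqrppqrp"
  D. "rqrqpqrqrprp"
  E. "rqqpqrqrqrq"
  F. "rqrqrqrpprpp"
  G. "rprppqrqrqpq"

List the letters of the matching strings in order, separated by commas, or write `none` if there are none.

A → match
B → no match
C → match
D → no match
E → no match
F → no match
G → no match

A, C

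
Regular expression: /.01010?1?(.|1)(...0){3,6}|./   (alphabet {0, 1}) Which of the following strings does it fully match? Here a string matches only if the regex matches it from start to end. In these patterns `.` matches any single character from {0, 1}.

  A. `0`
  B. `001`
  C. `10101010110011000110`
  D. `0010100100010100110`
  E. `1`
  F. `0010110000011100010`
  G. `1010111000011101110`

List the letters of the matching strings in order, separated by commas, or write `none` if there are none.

A → match
B → no match
C → match
D → match
E → match
F → match
G → match

A, C, D, E, F, G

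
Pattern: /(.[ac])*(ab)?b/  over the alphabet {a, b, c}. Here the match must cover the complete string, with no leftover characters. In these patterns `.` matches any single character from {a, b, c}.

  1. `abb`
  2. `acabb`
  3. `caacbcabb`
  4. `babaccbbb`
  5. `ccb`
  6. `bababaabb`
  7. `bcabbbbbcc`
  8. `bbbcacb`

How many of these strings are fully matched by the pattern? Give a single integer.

1. `abb` → match
2. `acabb` → match
3. `caacbcabb` → match
4. `babaccbbb` → no match
5. `ccb` → match
6. `bababaabb` → match
7. `bcabbbbbcc` → no match — must end with `b`
8. `bbbcacb` → no match
Total matched: 5

5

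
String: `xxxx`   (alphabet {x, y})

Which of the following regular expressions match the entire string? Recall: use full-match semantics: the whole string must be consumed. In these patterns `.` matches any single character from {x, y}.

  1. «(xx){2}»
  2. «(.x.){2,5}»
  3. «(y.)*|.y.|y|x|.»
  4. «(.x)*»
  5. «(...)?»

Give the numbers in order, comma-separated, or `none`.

1 → match
2 → no match
3 → no match
4 → match
5 → no match

1, 4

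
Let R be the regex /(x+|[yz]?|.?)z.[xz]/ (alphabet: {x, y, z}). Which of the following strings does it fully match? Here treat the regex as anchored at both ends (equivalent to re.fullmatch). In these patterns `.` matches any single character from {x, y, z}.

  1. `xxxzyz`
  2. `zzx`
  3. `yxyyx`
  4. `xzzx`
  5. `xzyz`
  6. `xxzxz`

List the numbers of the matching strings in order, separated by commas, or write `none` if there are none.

1, 2, 4, 5, 6

1. `xxxzyz` → match
2. `zzx` → match
3. `yxyyx` → no match
4. `xzzx` → match
5. `xzyz` → match
6. `xxzxz` → match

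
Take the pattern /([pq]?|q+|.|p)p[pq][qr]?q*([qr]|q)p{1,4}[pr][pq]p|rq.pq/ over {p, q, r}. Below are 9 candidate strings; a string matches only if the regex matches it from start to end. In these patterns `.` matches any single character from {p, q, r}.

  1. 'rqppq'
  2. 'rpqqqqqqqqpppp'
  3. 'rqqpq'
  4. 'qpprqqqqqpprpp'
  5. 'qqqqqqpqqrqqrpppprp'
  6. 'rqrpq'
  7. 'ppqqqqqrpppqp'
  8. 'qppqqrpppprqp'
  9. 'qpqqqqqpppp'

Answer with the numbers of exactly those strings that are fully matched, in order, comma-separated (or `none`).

1. 'rqppq' → match
2 → match
3. 'rqqpq' → match
4 → match
5 → no match
6. 'rqrpq' → match
7 → match
8 → match
9. 'qpqqqqqpppp' → match

1, 2, 3, 4, 6, 7, 8, 9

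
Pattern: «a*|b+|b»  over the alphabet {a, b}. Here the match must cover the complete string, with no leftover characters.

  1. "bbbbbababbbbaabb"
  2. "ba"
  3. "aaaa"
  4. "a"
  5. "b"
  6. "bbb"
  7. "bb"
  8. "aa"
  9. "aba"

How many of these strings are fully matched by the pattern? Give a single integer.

6

1 → no match
2 → no match
3 → match
4 → match
5 → match
6 → match
7 → match
8 → match
9 → no match
Total matched: 6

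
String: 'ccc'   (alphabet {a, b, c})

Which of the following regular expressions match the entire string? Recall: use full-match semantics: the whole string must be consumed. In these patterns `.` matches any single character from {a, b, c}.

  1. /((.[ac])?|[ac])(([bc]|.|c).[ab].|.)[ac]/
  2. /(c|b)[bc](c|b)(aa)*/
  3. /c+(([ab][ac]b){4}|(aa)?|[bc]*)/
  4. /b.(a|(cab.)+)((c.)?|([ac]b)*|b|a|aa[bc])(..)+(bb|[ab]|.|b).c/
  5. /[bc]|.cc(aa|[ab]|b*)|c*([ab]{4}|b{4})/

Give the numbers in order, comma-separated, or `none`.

1, 2, 3, 5

1 → match
2 → match
3 → match
4 → no match — must start with 'b'
5 → match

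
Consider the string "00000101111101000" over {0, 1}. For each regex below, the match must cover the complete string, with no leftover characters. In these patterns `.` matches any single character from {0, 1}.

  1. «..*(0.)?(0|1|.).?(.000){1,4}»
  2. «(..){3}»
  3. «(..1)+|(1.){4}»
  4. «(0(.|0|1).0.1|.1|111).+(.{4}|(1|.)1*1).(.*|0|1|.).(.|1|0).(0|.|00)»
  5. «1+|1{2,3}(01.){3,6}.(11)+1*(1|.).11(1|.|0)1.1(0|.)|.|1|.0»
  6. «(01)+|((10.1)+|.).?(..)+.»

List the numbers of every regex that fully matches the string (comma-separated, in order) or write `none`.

1, 4, 6

1 → match
2 → no match
3 → no match
4 → match
5 → no match
6 → match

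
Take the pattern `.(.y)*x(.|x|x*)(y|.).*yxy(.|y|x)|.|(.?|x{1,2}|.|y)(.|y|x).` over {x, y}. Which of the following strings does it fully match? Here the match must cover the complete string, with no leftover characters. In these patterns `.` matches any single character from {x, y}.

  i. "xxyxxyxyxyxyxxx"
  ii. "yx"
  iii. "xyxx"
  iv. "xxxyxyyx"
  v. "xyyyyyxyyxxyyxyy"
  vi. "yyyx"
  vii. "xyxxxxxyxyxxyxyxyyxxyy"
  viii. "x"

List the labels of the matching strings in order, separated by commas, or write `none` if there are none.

i → no match
ii → match
iii → no match
iv → no match
v → no match
vi → no match
vii → no match
viii → match

ii, viii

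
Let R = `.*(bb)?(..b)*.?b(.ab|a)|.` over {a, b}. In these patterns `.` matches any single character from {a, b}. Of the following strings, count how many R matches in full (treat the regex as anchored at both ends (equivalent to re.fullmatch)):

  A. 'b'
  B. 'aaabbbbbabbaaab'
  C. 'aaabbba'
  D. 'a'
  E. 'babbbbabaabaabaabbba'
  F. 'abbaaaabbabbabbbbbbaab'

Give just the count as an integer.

5

A → match
B → no match
C → match
D → match
E → match
F → match
Total matched: 5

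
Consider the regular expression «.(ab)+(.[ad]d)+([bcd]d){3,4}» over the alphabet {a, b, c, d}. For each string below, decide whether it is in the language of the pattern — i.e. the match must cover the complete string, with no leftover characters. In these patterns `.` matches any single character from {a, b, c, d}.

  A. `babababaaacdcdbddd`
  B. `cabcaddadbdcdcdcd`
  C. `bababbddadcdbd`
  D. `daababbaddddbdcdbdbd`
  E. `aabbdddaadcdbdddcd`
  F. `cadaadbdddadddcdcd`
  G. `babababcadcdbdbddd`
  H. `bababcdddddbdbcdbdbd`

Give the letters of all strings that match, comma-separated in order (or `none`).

A → no match
B → match
C → no match
D → no match
E → no match
F → no match
G → match
H → no match

B, G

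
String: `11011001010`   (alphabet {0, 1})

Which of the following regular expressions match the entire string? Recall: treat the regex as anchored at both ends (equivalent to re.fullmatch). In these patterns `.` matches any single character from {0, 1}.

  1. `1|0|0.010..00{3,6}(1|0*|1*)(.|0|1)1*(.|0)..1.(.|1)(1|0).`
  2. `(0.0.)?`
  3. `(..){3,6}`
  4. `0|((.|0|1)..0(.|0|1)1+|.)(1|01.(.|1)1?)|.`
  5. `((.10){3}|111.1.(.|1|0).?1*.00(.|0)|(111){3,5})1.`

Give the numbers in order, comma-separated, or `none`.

5

1 → no match
2 → no match
3 → no match
4 → no match
5 → match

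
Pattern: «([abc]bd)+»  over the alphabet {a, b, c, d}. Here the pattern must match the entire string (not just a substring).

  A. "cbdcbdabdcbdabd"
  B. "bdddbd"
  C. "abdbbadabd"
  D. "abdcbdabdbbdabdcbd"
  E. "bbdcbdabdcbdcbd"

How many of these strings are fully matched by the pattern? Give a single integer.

A → match
B → no match
C → no match
D → match
E → match
Total matched: 3

3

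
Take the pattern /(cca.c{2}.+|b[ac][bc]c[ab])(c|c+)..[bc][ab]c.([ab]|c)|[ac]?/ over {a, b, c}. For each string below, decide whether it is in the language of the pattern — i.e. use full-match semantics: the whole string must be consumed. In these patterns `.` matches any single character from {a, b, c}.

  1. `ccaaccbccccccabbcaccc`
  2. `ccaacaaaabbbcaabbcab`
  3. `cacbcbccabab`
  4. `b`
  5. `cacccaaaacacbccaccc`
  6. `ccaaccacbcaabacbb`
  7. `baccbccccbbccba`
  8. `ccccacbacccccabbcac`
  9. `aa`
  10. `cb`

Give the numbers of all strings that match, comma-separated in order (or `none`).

1 → no match
2 → no match
3. `cacbcbccabab` → no match
4. `b` → no match
5 → no match
6 → match
7 → no match
8 → no match
9. `aa` → no match
10. `cb` → no match

6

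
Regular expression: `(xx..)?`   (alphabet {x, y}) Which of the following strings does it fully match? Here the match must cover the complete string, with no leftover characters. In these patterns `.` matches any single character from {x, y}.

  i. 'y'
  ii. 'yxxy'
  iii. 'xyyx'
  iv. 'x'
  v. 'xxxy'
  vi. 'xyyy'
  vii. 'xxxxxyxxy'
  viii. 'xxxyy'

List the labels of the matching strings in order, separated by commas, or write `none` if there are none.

v

i. 'y' → no match
ii. 'yxxy' → no match
iii. 'xyyx' → no match
iv. 'x' → no match
v. 'xxxy' → match
vi. 'xyyy' → no match
vii. 'xxxxxyxxy' → no match
viii. 'xxxyy' → no match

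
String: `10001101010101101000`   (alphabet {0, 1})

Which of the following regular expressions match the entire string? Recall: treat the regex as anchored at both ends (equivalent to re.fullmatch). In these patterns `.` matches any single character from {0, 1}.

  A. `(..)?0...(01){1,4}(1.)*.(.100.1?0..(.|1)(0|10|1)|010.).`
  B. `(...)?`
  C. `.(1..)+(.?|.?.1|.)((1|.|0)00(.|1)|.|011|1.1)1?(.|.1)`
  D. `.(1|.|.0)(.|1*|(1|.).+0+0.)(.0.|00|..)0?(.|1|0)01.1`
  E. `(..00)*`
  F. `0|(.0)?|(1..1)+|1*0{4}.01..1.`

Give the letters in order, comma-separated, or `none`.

A

A → match
B → no match
C → no match
D → no match — must end with `1`
E → no match
F → no match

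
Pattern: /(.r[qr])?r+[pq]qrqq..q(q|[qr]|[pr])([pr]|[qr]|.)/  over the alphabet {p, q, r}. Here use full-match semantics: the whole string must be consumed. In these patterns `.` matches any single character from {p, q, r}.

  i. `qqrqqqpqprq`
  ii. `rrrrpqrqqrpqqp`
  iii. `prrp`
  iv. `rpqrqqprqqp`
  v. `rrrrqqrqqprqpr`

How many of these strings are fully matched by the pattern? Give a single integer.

3

i → no match
ii → match
iii → no match
iv → match
v → match
Total matched: 3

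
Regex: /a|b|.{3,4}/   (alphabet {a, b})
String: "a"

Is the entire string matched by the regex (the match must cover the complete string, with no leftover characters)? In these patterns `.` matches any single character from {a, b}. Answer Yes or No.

Yes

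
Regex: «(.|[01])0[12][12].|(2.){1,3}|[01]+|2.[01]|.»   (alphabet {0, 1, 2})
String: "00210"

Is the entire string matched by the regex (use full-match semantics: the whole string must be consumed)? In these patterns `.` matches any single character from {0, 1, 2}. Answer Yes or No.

Yes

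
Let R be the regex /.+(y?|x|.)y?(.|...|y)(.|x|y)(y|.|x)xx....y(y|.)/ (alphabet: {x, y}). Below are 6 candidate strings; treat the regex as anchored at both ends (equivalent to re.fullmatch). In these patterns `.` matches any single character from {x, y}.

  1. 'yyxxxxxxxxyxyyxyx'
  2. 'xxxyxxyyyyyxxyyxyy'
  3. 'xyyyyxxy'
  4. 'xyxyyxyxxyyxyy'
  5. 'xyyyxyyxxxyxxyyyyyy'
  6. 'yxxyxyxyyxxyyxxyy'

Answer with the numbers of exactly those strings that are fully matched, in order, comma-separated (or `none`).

1 → no match
2 → no match
3. 'xyyyyxxy' → no match
4 → no match
5 → match
6 → match

5, 6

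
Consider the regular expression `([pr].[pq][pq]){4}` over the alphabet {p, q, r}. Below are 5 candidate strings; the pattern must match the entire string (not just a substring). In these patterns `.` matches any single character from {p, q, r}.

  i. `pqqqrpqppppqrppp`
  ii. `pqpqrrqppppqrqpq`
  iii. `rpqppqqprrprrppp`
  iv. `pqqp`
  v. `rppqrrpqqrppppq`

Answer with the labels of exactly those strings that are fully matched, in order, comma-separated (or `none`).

i, ii

i → match
ii → match
iii → no match
iv. `pqqp` → no match
v → no match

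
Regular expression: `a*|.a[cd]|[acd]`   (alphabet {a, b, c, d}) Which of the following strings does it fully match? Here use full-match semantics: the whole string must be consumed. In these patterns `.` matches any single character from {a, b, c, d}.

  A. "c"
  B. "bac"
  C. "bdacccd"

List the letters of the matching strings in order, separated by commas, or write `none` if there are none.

A → match
B → match
C → no match

A, B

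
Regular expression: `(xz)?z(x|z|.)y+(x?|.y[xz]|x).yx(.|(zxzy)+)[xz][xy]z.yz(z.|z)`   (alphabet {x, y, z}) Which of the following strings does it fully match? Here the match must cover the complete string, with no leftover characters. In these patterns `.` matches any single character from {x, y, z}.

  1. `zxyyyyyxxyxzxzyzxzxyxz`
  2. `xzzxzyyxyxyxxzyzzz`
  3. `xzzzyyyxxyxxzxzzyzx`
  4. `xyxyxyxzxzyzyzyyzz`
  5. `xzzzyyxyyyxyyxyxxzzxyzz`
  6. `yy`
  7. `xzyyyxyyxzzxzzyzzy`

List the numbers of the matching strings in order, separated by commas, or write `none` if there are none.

none

1 → no match
2 → no match
3 → no match
4 → no match
5 → no match
6 → no match
7 → no match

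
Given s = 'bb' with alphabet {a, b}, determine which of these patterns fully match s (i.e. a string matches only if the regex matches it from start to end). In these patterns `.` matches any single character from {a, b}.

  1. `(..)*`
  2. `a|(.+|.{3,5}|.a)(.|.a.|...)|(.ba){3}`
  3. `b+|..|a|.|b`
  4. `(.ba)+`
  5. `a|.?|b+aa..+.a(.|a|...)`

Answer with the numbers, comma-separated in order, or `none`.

1 → match
2 → match
3 → match
4 → no match — must end with 'ba'
5 → no match

1, 2, 3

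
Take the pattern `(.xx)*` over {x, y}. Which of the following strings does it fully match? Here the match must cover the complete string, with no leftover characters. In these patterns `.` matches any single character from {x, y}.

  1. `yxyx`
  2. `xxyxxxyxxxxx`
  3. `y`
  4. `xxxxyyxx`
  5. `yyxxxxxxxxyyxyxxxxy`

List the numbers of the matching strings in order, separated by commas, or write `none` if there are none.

none

1. `yxyx` → no match
2. `xxyxxxyxxxxx` → no match
3. `y` → no match
4. `xxxxyyxx` → no match
5 → no match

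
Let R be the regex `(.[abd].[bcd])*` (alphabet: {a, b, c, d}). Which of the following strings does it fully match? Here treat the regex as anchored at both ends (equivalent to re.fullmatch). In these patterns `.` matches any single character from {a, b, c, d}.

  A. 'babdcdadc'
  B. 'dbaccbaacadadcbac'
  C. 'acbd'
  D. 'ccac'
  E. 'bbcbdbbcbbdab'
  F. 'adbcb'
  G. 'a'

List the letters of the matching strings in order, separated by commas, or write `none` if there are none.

none

A → no match
B → no match
C → no match
D → no match
E → no match
F → no match
G → no match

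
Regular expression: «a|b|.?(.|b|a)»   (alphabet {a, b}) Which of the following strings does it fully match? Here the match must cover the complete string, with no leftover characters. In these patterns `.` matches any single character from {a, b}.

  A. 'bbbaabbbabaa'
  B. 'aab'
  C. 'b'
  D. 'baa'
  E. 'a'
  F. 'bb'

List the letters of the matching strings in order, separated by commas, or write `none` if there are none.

C, E, F

A. 'bbbaabbbabaa' → no match
B. 'aab' → no match
C. 'b' → match
D. 'baa' → no match
E. 'a' → match
F. 'bb' → match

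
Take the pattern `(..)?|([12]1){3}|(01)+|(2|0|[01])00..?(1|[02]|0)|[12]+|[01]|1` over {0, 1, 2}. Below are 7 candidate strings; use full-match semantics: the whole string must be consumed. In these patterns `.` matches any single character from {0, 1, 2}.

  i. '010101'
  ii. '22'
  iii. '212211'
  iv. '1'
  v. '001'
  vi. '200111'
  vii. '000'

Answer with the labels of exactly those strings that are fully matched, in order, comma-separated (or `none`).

i, ii, iii, iv, vi

i. '010101' → match
ii. '22' → match
iii. '212211' → match
iv. '1' → match
v. '001' → no match
vi. '200111' → match
vii. '000' → no match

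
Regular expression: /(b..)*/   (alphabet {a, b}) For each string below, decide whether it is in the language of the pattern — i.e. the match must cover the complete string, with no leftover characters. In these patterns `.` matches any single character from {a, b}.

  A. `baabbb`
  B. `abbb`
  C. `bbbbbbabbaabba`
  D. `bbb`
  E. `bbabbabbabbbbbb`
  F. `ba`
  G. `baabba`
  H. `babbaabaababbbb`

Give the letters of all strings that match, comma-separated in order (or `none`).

A → match
B → no match
C → no match
D → match
E → match
F → no match
G → match
H → match

A, D, E, G, H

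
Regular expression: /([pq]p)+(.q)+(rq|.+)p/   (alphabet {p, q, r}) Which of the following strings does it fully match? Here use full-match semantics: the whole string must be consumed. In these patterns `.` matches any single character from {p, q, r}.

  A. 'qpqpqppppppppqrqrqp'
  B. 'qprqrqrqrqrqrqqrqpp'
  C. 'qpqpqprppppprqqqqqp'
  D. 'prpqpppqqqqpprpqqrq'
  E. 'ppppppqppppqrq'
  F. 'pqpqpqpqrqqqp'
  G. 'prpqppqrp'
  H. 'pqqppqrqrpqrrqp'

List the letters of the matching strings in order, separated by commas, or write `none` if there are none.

A → match
B → match
C → no match
D → no match — must end with 'p'
E → no match — must end with 'p'
F → no match
G → no match
H → no match

A, B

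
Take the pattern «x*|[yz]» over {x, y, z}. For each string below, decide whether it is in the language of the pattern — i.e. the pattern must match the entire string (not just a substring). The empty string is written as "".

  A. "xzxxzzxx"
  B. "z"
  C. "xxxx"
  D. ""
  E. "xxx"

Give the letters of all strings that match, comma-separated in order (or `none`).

B, C, D, E

A → no match
B → match
C → match
D → match
E → match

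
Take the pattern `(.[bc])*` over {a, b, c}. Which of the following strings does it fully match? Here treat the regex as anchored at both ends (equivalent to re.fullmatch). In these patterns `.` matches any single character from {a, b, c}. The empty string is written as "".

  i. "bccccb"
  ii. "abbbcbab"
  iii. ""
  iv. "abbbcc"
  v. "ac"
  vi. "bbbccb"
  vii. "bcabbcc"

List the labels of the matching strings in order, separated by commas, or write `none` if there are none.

i, ii, iii, iv, v, vi

i → match
ii → match
iii → match
iv → match
v → match
vi → match
vii → no match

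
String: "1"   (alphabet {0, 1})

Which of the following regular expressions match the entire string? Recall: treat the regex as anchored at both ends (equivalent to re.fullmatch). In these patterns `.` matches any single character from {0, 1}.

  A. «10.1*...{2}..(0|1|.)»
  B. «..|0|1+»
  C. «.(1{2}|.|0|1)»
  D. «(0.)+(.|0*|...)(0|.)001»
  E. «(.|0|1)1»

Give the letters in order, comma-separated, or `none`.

A → no match — must start with "10"
B → match
C → no match
D → no match — must start with "0"
E → no match

B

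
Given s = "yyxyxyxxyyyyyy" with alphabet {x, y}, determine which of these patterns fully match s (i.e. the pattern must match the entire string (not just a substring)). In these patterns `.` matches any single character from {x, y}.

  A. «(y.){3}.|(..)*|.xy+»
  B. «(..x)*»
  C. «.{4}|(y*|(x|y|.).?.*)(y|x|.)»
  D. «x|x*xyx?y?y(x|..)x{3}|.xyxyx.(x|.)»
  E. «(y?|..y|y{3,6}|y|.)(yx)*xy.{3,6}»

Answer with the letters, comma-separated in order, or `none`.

A, C, E

A → match
B → no match
C → match
D → no match
E → match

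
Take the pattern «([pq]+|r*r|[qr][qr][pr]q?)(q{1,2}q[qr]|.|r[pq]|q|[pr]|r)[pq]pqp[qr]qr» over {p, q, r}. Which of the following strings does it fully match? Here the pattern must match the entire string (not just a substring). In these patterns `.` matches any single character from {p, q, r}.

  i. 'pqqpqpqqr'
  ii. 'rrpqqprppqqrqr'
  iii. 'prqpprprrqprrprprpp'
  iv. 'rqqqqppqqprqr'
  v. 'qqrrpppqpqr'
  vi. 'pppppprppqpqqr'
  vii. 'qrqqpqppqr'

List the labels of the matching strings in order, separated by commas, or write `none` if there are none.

i, vi

i → match
ii → no match
iii → no match — must end with 'qr'
iv → no match
v → no match
vi → match
vii → no match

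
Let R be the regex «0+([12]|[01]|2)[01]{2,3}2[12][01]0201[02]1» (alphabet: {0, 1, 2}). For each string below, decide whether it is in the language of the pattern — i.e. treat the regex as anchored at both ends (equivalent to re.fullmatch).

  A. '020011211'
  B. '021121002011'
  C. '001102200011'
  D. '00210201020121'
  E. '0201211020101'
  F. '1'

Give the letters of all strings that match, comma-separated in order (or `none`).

E

A → no match
B → no match
C → no match
D → no match
E → match
F → no match — must start with '0'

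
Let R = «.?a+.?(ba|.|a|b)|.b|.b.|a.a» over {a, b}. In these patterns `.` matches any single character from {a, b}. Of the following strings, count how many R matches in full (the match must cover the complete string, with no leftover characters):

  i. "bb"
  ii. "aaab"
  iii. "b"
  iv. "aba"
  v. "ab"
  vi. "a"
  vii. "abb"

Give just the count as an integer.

5

i. "bb" → match
ii. "aaab" → match
iii. "b" → no match
iv. "aba" → match
v. "ab" → match
vi. "a" → no match
vii. "abb" → match
Total matched: 5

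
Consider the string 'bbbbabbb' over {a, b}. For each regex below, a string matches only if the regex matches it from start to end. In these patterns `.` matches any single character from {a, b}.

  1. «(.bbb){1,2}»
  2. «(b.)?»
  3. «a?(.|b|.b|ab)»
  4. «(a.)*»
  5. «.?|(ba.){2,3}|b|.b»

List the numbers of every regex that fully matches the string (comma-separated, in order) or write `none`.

1

1 → match
2 → no match
3 → no match
4 → no match
5 → no match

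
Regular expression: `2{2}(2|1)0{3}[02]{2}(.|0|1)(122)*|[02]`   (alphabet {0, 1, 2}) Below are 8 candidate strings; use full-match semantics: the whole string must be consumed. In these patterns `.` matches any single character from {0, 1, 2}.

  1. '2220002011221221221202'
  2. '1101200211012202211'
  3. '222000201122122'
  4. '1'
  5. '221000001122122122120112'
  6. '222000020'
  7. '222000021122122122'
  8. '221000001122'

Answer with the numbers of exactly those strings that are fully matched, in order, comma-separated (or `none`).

3, 6, 7, 8

1 → no match
2 → no match
3 → match
4 → no match
5 → no match
6 → match
7 → match
8 → match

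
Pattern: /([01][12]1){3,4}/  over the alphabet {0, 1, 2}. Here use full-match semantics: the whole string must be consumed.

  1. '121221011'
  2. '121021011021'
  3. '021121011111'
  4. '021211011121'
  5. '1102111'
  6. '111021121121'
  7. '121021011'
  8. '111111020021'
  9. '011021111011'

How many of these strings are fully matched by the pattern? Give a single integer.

1 → no match
2 → match
3 → match
4 → no match
5 → no match
6 → match
7 → match
8 → no match
9 → match
Total matched: 5

5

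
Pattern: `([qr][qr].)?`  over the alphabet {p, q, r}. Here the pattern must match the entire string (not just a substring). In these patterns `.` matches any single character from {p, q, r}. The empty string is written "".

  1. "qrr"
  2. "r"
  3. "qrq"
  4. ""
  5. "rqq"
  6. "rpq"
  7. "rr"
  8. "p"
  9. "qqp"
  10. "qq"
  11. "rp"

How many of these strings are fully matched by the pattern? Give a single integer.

5

1 → match
2 → no match
3 → match
4 → match
5 → match
6 → no match
7 → no match
8 → no match
9 → match
10 → no match
11 → no match
Total matched: 5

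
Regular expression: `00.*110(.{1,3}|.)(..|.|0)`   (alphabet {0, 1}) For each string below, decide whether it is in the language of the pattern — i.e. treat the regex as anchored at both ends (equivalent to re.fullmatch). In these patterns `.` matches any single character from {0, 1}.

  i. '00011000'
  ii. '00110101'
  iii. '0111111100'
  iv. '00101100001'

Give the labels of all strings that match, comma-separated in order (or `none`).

i, ii, iv

i → match
ii → match
iii → no match — must start with '00'
iv → match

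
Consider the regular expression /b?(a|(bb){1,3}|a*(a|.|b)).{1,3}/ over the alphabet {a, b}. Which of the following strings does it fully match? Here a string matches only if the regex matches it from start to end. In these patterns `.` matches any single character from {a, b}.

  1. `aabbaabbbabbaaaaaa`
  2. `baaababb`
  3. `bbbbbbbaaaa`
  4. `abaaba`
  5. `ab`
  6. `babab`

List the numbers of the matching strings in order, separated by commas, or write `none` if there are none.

2, 5, 6

1 → no match
2 → match
3 → no match
4 → no match
5 → match
6 → match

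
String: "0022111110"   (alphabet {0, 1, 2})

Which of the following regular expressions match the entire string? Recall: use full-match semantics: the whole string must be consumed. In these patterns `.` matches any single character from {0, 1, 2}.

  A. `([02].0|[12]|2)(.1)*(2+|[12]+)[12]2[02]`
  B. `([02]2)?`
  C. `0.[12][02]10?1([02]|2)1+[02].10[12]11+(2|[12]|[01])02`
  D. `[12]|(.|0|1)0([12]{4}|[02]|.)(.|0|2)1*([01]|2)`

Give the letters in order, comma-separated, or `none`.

D

A → no match
B → no match
C → no match — must end with "02"
D → match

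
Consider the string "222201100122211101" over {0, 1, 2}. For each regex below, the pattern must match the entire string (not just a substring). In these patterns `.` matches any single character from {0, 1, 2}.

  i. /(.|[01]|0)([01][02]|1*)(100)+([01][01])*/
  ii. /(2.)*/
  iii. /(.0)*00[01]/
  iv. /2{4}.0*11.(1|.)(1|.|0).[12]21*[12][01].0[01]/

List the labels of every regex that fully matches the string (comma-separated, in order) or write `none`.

iv

i → no match
ii → no match
iii → no match
iv → match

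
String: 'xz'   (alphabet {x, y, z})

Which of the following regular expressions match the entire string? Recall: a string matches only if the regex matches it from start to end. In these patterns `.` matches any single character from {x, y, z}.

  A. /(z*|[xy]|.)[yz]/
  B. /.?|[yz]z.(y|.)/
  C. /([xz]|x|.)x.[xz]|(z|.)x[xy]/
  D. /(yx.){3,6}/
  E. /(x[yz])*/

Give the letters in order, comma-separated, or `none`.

A → match
B → no match
C → no match
D → no match — must start with 'yx'
E → match

A, E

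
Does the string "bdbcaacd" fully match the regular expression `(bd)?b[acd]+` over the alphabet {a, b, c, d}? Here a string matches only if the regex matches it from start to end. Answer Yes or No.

Yes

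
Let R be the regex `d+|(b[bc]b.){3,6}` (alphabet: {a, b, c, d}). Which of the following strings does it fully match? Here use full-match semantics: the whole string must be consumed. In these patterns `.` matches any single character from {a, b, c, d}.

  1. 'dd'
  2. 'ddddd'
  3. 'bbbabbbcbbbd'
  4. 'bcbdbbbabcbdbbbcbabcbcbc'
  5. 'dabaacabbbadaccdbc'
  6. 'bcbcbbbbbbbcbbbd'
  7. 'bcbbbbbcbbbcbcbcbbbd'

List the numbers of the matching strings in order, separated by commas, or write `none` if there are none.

1 → match
2 → match
3 → match
4 → no match
5 → no match
6 → match
7 → match

1, 2, 3, 6, 7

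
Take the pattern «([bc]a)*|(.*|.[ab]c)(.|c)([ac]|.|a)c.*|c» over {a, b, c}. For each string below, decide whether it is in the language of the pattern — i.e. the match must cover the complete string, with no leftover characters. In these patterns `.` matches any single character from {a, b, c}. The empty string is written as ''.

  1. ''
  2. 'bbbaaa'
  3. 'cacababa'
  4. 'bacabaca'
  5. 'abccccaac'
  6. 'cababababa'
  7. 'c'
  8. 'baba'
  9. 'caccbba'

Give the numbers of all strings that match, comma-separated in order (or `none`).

1, 3, 4, 5, 6, 7, 8, 9

1. '' → match
2. 'bbbaaa' → no match
3. 'cacababa' → match
4. 'bacabaca' → match
5. 'abccccaac' → match
6. 'cababababa' → match
7. 'c' → match
8. 'baba' → match
9. 'caccbba' → match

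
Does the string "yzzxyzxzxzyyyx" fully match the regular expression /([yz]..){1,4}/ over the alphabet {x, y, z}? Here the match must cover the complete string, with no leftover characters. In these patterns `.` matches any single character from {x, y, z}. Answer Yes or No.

No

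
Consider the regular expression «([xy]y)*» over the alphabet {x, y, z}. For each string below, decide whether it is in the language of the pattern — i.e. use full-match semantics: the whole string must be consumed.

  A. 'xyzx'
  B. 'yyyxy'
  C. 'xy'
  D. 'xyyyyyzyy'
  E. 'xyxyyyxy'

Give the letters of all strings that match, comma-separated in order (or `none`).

C, E

A → no match
B → no match
C → match
D → no match
E → match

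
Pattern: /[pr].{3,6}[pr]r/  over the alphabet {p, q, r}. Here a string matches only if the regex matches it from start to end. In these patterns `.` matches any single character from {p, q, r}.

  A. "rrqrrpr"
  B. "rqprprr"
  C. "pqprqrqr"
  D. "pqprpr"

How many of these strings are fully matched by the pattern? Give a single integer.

A → match
B → match
C → no match
D → match
Total matched: 3

3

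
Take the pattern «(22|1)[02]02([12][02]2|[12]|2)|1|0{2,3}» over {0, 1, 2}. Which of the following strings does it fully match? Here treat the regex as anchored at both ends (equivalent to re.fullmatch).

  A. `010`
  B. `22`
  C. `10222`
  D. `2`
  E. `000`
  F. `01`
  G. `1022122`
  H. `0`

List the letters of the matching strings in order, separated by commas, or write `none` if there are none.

E

A → no match
B → no match
C → no match
D → no match
E → match
F → no match
G → no match
H → no match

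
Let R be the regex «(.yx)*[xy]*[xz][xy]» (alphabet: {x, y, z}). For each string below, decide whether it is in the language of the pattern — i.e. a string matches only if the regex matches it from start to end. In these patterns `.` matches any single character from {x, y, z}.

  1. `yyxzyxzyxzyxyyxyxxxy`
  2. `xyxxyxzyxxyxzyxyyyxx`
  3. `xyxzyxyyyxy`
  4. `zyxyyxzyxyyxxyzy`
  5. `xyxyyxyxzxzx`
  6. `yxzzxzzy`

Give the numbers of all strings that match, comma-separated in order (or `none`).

1, 2, 3, 4

1 → match
2 → match
3 → match
4 → match
5 → no match
6 → no match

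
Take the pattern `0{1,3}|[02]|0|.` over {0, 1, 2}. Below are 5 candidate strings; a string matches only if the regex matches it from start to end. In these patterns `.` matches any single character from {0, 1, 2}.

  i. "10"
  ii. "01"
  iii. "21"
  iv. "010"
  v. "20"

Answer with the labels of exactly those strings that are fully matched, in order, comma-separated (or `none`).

i. "10" → no match
ii. "01" → no match
iii. "21" → no match
iv. "010" → no match
v. "20" → no match

none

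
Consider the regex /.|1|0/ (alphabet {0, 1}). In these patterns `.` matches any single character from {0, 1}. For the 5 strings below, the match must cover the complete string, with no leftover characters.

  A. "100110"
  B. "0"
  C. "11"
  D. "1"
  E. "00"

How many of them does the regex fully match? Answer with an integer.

A. "100110" → no match
B. "0" → match
C. "11" → no match
D. "1" → match
E. "00" → no match
Total matched: 2

2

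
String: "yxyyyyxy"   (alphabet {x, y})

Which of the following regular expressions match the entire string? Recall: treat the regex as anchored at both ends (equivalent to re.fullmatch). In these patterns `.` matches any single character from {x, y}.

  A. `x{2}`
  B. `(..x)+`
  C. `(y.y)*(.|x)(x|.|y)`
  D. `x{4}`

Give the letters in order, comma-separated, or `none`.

C

A → no match — must start with "x"
B → no match — must end with "x"
C → match
D → no match — must start with "x"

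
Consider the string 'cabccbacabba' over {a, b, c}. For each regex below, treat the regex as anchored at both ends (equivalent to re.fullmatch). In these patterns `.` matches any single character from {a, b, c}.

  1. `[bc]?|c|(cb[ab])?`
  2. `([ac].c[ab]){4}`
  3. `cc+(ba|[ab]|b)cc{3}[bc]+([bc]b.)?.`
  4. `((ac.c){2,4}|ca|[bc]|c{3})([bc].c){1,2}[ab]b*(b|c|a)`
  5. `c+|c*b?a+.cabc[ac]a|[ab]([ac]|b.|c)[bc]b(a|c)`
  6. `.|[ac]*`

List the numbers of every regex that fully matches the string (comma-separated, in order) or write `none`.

1 → no match
2 → no match
3 → no match — must start with 'cc'
4 → match
5 → no match
6 → no match

4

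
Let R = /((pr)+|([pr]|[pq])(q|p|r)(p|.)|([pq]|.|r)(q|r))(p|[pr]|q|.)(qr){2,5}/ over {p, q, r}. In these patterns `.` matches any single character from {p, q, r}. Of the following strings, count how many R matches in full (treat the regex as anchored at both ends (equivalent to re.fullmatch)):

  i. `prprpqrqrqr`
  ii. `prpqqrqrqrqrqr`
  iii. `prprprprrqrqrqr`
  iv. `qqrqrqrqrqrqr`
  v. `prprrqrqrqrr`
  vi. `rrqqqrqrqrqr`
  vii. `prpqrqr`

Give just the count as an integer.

6

i → match
ii → match
iii → match
iv → match
v → no match — must end with `qr`
vi → match
vii → match
Total matched: 6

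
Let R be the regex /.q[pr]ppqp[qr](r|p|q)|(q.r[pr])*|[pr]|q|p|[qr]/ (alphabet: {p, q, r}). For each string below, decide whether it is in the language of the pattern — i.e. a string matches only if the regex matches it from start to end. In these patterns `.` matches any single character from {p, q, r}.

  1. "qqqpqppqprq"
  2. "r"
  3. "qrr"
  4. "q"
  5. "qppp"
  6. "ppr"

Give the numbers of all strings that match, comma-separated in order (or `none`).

1 → no match
2 → match
3 → no match
4 → match
5 → no match
6 → no match

2, 4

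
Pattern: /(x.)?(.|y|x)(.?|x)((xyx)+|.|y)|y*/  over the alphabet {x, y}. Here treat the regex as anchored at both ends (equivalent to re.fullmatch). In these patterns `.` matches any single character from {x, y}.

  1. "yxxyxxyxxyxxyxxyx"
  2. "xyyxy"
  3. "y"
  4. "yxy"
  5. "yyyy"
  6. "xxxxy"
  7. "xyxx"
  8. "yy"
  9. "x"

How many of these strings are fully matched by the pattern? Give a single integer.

8

1 → match
2. "xyyxy" → match
3. "y" → match
4. "yxy" → match
5. "yyyy" → match
6. "xxxxy" → match
7. "xyxx" → match
8. "yy" → match
9. "x" → no match
Total matched: 8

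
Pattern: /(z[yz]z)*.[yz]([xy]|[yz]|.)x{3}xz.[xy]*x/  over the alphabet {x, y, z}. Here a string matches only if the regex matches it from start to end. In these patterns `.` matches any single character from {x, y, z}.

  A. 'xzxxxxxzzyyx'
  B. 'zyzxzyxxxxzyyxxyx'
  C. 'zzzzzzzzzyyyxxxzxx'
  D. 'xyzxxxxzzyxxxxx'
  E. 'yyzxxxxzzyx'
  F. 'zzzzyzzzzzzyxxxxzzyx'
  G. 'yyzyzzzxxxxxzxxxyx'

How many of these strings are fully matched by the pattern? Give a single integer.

5

A. 'xzxxxxxzzyyx' → match
B → match
C → no match
D → match
E. 'yyzxxxxzzyx' → match
F → match
G → no match
Total matched: 5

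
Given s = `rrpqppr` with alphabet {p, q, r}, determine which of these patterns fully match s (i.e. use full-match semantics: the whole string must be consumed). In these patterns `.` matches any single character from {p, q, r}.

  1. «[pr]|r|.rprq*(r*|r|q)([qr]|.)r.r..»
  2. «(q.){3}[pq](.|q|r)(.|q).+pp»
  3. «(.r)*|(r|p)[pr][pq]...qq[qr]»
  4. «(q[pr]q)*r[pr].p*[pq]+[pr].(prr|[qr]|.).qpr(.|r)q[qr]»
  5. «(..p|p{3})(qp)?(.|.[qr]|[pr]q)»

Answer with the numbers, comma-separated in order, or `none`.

5

1 → no match
2 → no match — must start with `q`
3 → no match
4 → no match
5 → match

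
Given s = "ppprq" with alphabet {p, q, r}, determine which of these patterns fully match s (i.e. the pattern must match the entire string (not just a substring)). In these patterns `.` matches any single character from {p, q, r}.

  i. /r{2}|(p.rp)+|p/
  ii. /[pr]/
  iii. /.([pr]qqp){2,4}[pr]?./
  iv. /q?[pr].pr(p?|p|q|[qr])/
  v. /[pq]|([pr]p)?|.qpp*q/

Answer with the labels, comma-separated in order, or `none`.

iv

i → no match
ii → no match
iii → no match
iv → match
v → no match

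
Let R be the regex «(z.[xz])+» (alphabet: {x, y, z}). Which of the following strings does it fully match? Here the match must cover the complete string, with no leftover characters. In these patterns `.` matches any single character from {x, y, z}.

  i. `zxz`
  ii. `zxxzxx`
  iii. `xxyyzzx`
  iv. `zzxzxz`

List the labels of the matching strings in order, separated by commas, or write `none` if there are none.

i, ii, iv

i → match
ii → match
iii → no match — must start with `z`
iv → match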